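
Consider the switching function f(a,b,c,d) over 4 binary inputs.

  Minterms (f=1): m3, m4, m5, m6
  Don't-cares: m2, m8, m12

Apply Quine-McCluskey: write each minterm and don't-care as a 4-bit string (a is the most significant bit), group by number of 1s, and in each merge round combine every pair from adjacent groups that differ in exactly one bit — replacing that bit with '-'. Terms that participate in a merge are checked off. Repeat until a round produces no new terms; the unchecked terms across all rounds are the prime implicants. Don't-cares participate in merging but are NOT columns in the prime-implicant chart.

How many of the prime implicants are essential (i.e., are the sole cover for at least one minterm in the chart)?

[col 0] 0010*, 0011*, 0100*, 0101*, 0110*, 1000*, 1100*
[col 1] -100, 0-10, 001-, 01-0, 010-, 1-00
Prime implicants: -100, 0-10, 001-, 01-0, 010-, 1-00
PI chart (minterm → PIs covering it):
  3 | 001-  (sole → essential)
  4 | -100,01-0,010-
  5 | 010-  (sole → essential)
  6 | 0-10,01-0
Essential prime implicants: 001-, 010-

2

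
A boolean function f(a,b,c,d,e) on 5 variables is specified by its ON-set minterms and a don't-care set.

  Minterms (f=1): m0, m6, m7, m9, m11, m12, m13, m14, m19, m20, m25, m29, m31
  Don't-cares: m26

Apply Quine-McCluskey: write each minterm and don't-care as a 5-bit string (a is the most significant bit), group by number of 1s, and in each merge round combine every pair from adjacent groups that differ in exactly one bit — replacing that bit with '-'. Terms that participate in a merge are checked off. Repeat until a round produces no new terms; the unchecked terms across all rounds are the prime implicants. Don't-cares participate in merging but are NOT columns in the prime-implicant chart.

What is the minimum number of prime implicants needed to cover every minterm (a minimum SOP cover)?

8

Round 0: 00000 00110✓ 00111✓ 01001✓ 01011✓ 01100✓ 01101✓ 01110✓ 10011 10100 11001✓ 11010 11101✓ 11111✓
Round 1: -1001✓ -1101✓ 0-110 0011- 01-01✓ 010-1 011-0 0110- 11-01✓ 111-1
Round 2: -1-01
PIs = {-1-01, 0-110, 00000, 0011-, 010-1, 011-0, 0110-, 10011, 10100, 11010, 111-1}
Coverage chart:
  m0: 00000 ←essential
  m6: 0-110,0011-
  m7: 0011- ←essential
  m9: -1-01,010-1
  m11: 010-1 ←essential
  m12: 011-0,0110-
  m13: -1-01,0110-
  m14: 0-110,011-0
  m19: 10011 ←essential
  m20: 10100 ←essential
  m25: -1-01 ←essential
  m29: -1-01,111-1
  m31: 111-1 ←essential
Essential: -1-01, 00000, 0011-, 010-1, 10011, 10100, 111-1
Petrick residual → 011-0
Min cover (8 terms): bd'e + a'b'c'd'e' + a'b'cd + a'bc'e + a'bce' + ab'c'de + ab'cd'e' + abce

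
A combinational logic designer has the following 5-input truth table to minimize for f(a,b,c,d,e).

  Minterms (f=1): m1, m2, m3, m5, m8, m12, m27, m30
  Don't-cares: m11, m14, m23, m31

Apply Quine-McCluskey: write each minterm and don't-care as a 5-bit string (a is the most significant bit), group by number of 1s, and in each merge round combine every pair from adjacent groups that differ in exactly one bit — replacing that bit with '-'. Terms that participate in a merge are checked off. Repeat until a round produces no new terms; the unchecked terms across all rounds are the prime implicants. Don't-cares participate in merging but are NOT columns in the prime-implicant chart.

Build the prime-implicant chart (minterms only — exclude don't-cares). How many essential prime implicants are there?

Round 0: 00001✓ 00010✓ 00011✓ 00101✓ 01000✓ 01011✓ 01100✓ 01110✓ 10111✓ 11011✓ 11110✓ 11111✓
Round 1: -1011 -1110 0-011 00-01 000-1 0001- 01-00 011-0 1-111 11-11 1111-
PIs = {-1011, -1110, 0-011, 00-01, 000-1, 0001-, 01-00, 011-0, 1-111, 11-11, 1111-}
Coverage chart:
  m1: 00-01,000-1
  m2: 0001- ←essential
  m3: 0-011,000-1,0001-
  m5: 00-01 ←essential
  m8: 01-00 ←essential
  m12: 01-00,011-0
  m27: -1011,11-11
  m30: -1110,1111-
Essential: 00-01, 0001-, 01-00

3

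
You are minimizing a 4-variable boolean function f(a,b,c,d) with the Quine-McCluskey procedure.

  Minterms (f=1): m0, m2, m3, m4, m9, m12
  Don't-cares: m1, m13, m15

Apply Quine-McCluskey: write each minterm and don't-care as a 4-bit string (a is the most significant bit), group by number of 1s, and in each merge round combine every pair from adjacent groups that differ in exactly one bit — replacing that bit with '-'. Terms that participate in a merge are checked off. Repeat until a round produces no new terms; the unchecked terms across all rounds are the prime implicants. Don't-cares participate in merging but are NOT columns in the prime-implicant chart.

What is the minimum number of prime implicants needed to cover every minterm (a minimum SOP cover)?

Round 0: 0000✓ 0001✓ 0010✓ 0011✓ 0100✓ 1001✓ 1100✓ 1101✓ 1111✓
Round 1: -001 -100 0-00 00-0✓ 00-1✓ 000-✓ 001-✓ 1-01 11-1 110-
Round 2: 00--
PIs = {-001, -100, 0-00, 00--, 1-01, 11-1, 110-}
Coverage chart:
  m0: 0-00,00--
  m2: 00-- ←essential
  m3: 00-- ←essential
  m4: -100,0-00
  m9: -001,1-01
  m12: -100,110-
Essential: 00--
Petrick residual → -001, -100
Min cover (3 terms): b'c'd + bc'd' + a'b'

3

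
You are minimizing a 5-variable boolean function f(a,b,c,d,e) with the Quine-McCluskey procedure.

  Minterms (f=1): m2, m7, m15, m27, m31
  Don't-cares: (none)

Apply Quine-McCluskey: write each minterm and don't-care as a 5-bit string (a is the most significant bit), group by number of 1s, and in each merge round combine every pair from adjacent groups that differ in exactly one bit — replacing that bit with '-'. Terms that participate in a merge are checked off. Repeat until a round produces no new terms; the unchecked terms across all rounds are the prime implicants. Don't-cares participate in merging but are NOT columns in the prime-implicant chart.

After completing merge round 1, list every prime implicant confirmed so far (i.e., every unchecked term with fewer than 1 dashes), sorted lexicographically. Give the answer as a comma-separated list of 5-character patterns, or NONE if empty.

00010

[col 0] 00010, 00111*, 01111*, 11011*, 11111*
[col 1] -1111, 0-111, 11-11
Prime implicants: -1111, 0-111, 00010, 11-11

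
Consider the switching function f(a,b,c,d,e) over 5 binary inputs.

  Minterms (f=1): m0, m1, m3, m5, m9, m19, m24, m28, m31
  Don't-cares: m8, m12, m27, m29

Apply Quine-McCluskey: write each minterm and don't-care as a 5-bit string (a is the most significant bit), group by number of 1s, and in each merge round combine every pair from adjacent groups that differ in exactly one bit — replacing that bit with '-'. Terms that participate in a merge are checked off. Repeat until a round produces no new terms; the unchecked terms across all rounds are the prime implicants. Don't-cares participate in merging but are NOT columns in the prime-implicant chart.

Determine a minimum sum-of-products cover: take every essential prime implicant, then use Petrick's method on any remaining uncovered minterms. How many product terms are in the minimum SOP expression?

5

size-2^0 implicants → 00000(✓)  00001(✓)  00011(✓)  00101(✓)  01000(✓)  01001(✓)  01100(✓)  10011(✓)  11000(✓)  11011(✓)  11100(✓)  11101(✓)  11111(✓)
size-2^1 implicants → -0011  -1000(✓)  -1100(✓)  0-000(✓)  0-001(✓)  00-01  000-1  0000-(✓)  01-00(✓)  0100-(✓)  1-011  11-00(✓)  11-11  111-1  1110-
size-2^2 implicants → -1-00  0-00-
Unchecked terms (primes): -0011, -1-00, 0-00-, 00-01, 000-1, 1-011, 11-11, 111-1, 1110-
Minterm coverage:
  m0 ⊆ 0-00- [E]
  m1 ⊆ 0-00-,00-01,000-1
  m3 ⊆ -0011,000-1
  m5 ⊆ 00-01 [E]
  m9 ⊆ 0-00- [E]
  m19 ⊆ -0011,1-011
  m24 ⊆ -1-00 [E]
  m28 ⊆ -1-00,1110-
  m31 ⊆ 11-11,111-1
E = {-1-00, 0-00-, 00-01}
Petrick residual → -0011, 11-11
Cover = b'c'de + bd'e' + a'c'd' + a'b'd'e + abde  |cover|=5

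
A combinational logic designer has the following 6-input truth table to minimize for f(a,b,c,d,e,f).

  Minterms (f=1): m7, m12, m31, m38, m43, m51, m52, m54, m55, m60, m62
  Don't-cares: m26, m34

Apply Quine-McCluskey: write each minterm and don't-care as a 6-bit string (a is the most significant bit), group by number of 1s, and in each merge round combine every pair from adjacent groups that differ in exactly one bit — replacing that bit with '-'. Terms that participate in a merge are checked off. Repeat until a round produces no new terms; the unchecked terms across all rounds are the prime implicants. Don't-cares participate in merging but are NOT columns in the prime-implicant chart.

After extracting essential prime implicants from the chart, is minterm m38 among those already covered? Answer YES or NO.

Round 0: 000111 001100 011010 011111 100010✓ 100110✓ 101011 110011✓ 110100✓ 110110✓ 110111✓ 111100✓ 111110✓
Round 1: 1-0110 100-10 11-100✓ 11-110✓ 110-11 1101-0✓ 11011- 1111-0✓
Round 2: 11-1-0
PIs = {000111, 001100, 011010, 011111, 1-0110, 100-10, 101011, 11-1-0, 110-11, 11011-}
Coverage chart:
  m7: 000111 ←essential
  m12: 001100 ←essential
  m31: 011111 ←essential
  m38: 1-0110,100-10
  m43: 101011 ←essential
  m51: 110-11 ←essential
  m52: 11-1-0 ←essential
  m54: 1-0110,11-1-0,11011-
  m55: 110-11,11011-
  m60: 11-1-0 ←essential
  m62: 11-1-0 ←essential
Essential: 000111, 001100, 011111, 101011, 11-1-0, 110-11

NO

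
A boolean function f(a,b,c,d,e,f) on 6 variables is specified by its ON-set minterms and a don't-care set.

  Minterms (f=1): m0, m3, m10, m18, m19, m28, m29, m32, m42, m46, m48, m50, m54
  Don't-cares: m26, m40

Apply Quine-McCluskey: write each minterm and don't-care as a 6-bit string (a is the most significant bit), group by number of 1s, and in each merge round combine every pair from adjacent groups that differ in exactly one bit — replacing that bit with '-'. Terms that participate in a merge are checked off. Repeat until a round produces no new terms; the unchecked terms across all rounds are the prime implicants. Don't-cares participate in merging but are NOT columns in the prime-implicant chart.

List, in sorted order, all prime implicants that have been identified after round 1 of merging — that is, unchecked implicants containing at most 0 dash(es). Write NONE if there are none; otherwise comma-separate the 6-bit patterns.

size-2^0 implicants → 000000(✓)  000011(✓)  001010(✓)  010010(✓)  010011(✓)  011010(✓)  011100(✓)  011101(✓)  100000(✓)  101000(✓)  101010(✓)  101110(✓)  110000(✓)  110010(✓)  110110(✓)
size-2^1 implicants → -00000  -01010  -10010  0-0011  0-1010  01-010  01001-  01110-  1-0000  10-000  101-10  1010-0  110-10  1100-0
Unchecked terms (primes): -00000, -01010, -10010, 0-0011, 0-1010, 01-010, 01001-, 01110-, 1-0000, 10-000, 101-10, 1010-0, 110-10, 1100-0

NONE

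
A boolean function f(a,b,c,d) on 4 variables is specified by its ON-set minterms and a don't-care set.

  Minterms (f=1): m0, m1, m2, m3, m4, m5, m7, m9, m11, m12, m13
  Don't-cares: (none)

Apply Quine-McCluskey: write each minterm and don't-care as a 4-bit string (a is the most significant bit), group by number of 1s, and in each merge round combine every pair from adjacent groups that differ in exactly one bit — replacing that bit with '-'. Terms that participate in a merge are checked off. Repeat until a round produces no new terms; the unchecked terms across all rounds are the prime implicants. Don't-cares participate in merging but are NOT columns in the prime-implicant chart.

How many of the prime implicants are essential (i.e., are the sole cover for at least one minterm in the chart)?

4

size-2^0 implicants → 0000(✓)  0001(✓)  0010(✓)  0011(✓)  0100(✓)  0101(✓)  0111(✓)  1001(✓)  1011(✓)  1100(✓)  1101(✓)
size-2^1 implicants → -001(✓)  -011(✓)  -100(✓)  -101(✓)  0-00(✓)  0-01(✓)  0-11(✓)  00-0(✓)  00-1(✓)  000-(✓)  001-(✓)  01-1(✓)  010-(✓)  1-01(✓)  10-1(✓)  110-(✓)
size-2^2 implicants → --01  -0-1  -10-  0--1  0-0-  00--
Unchecked terms (primes): --01, -0-1, -10-, 0--1, 0-0-, 00--
Minterm coverage:
  m0 ⊆ 0-0-,00--
  m1 ⊆ --01,-0-1,0--1,0-0-,00--
  m2 ⊆ 00-- [E]
  m3 ⊆ -0-1,0--1,00--
  m4 ⊆ -10-,0-0-
  m5 ⊆ --01,-10-,0--1,0-0-
  m7 ⊆ 0--1 [E]
  m9 ⊆ --01,-0-1
  m11 ⊆ -0-1 [E]
  m12 ⊆ -10- [E]
  m13 ⊆ --01,-10-
E = {-0-1, -10-, 0--1, 00--}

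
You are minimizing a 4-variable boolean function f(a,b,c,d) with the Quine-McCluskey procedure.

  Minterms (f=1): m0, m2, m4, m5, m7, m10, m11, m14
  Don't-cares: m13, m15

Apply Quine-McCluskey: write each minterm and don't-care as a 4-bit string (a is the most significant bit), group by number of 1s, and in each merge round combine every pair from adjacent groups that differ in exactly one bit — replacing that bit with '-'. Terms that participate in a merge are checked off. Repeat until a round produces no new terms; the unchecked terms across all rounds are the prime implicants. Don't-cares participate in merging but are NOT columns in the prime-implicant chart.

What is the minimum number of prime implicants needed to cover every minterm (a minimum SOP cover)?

4

[col 0] 0000*, 0010*, 0100*, 0101*, 0111*, 1010*, 1011*, 1101*, 1110*, 1111*
[col 1] -010, -101*, -111*, 0-00, 00-0, 01-1*, 010-, 1-10*, 1-11*, 101-*, 11-1*, 111-*
[col 2] -1-1, 1-1-
Prime implicants: -010, -1-1, 0-00, 00-0, 010-, 1-1-
PI chart (minterm → PIs covering it):
  0 | 0-00,00-0
  2 | -010,00-0
  4 | 0-00,010-
  5 | -1-1,010-
  7 | -1-1  (sole → essential)
  10 | -010,1-1-
  11 | 1-1-  (sole → essential)
  14 | 1-1-  (sole → essential)
Essential prime implicants: -1-1, 1-1-
Petrick residual → -010, 0-00
Minimum SOP uses 4 PIs: b'cd' + bd + a'c'd' + ac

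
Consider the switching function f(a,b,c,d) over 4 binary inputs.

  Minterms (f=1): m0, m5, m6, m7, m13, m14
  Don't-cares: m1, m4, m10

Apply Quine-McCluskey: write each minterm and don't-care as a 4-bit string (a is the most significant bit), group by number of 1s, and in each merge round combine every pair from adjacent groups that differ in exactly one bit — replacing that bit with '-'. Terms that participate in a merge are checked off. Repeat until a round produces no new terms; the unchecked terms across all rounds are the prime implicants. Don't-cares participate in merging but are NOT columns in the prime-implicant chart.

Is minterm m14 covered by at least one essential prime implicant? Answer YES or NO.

Round 0: 0000✓ 0001✓ 0100✓ 0101✓ 0110✓ 0111✓ 1010✓ 1101✓ 1110✓
Round 1: -101 -110 0-00✓ 0-01✓ 000-✓ 01-0✓ 01-1✓ 010-✓ 011-✓ 1-10
Round 2: 0-0- 01--
PIs = {-101, -110, 0-0-, 01--, 1-10}
Coverage chart:
  m0: 0-0- ←essential
  m5: -101,0-0-,01--
  m6: -110,01--
  m7: 01-- ←essential
  m13: -101 ←essential
  m14: -110,1-10
Essential: -101, 0-0-, 01--

NO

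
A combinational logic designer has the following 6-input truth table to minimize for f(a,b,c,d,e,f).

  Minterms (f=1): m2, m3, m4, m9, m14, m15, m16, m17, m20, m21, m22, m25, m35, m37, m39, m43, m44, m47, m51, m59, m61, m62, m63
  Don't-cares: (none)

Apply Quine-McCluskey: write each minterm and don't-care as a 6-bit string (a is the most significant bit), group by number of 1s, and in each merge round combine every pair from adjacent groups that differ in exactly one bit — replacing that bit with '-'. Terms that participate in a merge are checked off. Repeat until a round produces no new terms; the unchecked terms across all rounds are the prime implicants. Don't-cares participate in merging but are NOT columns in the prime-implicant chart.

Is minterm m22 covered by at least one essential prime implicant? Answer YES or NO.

[col 0] 000010*, 000011*, 000100*, 001001*, 001110*, 001111*, 010000*, 010001*, 010100*, 010101*, 010110*, 011001*, 100011*, 100101*, 100111*, 101011*, 101100, 101111*, 110011*, 111011*, 111101*, 111110*, 111111*
[col 1] -00011, -01111, 0-0100, 0-1001, 00001-, 00111-, 01-001, 010-00*, 010-01*, 01000-*, 0101-0, 01010-*, 1-0011*, 1-1011*, 1-1111*, 10-011*, 10-111*, 100-11*, 1001-1, 101-11*, 11-011*, 111-11*, 1111-1, 11111-
[col 2] 010-0-, 1--011, 1-1-11, 10--11
Prime implicants: -00011, -01111, 0-0100, 0-1001, 00001-, 00111-, 01-001, 010-0-, 0101-0, 1--011, 1-1-11, 10--11, 1001-1, 101100, 1111-1, 11111-
PI chart (minterm → PIs covering it):
  2 | 00001-  (sole → essential)
  3 | -00011,00001-
  4 | 0-0100  (sole → essential)
  9 | 0-1001  (sole → essential)
  14 | 00111-  (sole → essential)
  15 | -01111,00111-
  16 | 010-0-  (sole → essential)
  17 | 01-001,010-0-
  20 | 0-0100,010-0-,0101-0
  21 | 010-0-  (sole → essential)
  22 | 0101-0  (sole → essential)
  25 | 0-1001,01-001
  35 | -00011,1--011,10--11
  37 | 1001-1  (sole → essential)
  39 | 10--11,1001-1
  43 | 1--011,1-1-11,10--11
  44 | 101100  (sole → essential)
  47 | -01111,1-1-11,10--11
  51 | 1--011  (sole → essential)
  59 | 1--011,1-1-11
  61 | 1111-1  (sole → essential)
  62 | 11111-  (sole → essential)
  63 | 1-1-11,1111-1,11111-
Essential prime implicants: 0-0100, 0-1001, 00001-, 00111-, 010-0-, 0101-0, 1--011, 1001-1, 101100, 1111-1, 11111-

YES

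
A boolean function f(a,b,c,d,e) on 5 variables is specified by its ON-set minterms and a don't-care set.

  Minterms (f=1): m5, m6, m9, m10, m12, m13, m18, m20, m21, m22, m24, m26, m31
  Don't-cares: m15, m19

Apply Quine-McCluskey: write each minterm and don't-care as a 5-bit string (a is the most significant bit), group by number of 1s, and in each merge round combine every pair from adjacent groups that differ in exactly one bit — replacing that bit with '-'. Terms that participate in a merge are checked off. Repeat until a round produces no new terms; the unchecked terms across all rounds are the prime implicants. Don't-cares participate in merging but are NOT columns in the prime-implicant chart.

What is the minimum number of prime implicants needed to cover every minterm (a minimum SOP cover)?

9

size-2^0 implicants → 00101(✓)  00110(✓)  01001(✓)  01010(✓)  01100(✓)  01101(✓)  01111(✓)  10010(✓)  10011(✓)  10100(✓)  10101(✓)  10110(✓)  11000(✓)  11010(✓)  11111(✓)
size-2^1 implicants → -0101  -0110  -1010  -1111  0-101  01-01  011-1  0110-  1-010  10-10  1001-  101-0  1010-  110-0
Unchecked terms (primes): -0101, -0110, -1010, -1111, 0-101, 01-01, 011-1, 0110-, 1-010, 10-10, 1001-, 101-0, 1010-, 110-0
Minterm coverage:
  m5 ⊆ -0101,0-101
  m6 ⊆ -0110 [E]
  m9 ⊆ 01-01 [E]
  m10 ⊆ -1010 [E]
  m12 ⊆ 0110- [E]
  m13 ⊆ 0-101,01-01,011-1,0110-
  m18 ⊆ 1-010,10-10,1001-
  m20 ⊆ 101-0,1010-
  m21 ⊆ -0101,1010-
  m22 ⊆ -0110,10-10,101-0
  m24 ⊆ 110-0 [E]
  m26 ⊆ -1010,1-010,110-0
  m31 ⊆ -1111 [E]
E = {-0110, -1010, -1111, 01-01, 0110-, 110-0}
Petrick residual → -0101, 1-010, 101-0
Cover = b'cd'e + b'cde' + bc'de' + bcde + a'bd'e + a'bcd' + ac'de' + ab'ce' + abc'e'  |cover|=9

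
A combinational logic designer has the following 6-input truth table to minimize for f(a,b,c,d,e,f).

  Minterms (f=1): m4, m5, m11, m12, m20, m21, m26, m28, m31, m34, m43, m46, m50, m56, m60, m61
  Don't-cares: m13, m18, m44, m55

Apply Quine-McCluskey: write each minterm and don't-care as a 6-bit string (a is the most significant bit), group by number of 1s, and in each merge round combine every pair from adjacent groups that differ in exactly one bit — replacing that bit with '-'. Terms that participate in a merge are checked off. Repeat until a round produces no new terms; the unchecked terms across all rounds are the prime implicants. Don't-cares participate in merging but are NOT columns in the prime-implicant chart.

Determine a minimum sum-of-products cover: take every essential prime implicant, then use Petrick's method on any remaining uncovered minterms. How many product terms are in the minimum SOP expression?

[col 0] 000100*, 000101*, 001011*, 001100*, 001101*, 010010*, 010100*, 010101*, 011010*, 011100*, 011111, 100010*, 101011*, 101100*, 101110*, 110010*, 110111, 111000*, 111100*, 111101*
[col 1] -01011, -01100*, -10010, -11100*, 0-0100*, 0-0101*, 0-1100*, 00-100*, 00-101*, 00010-*, 00110-*, 01-010, 01-100*, 01010-*, 1-0010, 1-1100*, 1011-0, 111-00, 11110-
[col 2] --1100, 0--100, 0-010-, 00-10-
Prime implicants: --1100, -01011, -10010, 0--100, 0-010-, 00-10-, 01-010, 011111, 1-0010, 1011-0, 110111, 111-00, 11110-
PI chart (minterm → PIs covering it):
  4 | 0--100,0-010-,00-10-
  5 | 0-010-,00-10-
  11 | -01011  (sole → essential)
  12 | --1100,0--100,00-10-
  20 | 0--100,0-010-
  21 | 0-010-  (sole → essential)
  26 | 01-010  (sole → essential)
  28 | --1100,0--100
  31 | 011111  (sole → essential)
  34 | 1-0010  (sole → essential)
  43 | -01011  (sole → essential)
  46 | 1011-0  (sole → essential)
  50 | -10010,1-0010
  56 | 111-00  (sole → essential)
  60 | --1100,111-00,11110-
  61 | 11110-  (sole → essential)
Essential prime implicants: -01011, 0-010-, 01-010, 011111, 1-0010, 1011-0, 111-00, 11110-
Petrick residual → --1100
Minimum SOP uses 9 PIs: cde'f' + b'cd'ef + a'c'de' + a'bd'ef' + a'bcdef + ac'd'ef' + ab'cdf' + abce'f' + abcde'

9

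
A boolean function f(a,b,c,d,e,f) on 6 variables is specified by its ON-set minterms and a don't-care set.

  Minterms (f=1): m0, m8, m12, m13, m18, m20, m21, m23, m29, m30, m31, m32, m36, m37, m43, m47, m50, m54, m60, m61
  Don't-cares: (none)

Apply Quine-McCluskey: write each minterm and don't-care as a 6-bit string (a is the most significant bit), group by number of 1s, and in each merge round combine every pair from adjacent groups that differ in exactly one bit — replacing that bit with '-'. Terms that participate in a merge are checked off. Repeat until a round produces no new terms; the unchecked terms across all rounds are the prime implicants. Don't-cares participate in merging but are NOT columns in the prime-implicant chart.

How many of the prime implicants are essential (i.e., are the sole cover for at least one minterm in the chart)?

8

Round 0: 000000✓ 001000✓ 001100✓ 001101✓ 010010✓ 010100✓ 010101✓ 010111✓ 011101✓ 011110✓ 011111✓ 100000✓ 100100✓ 100101✓ 101011✓ 101111✓ 110010✓ 110110✓ 111100✓ 111101✓
Round 1: -00000 -10010 -11101 0-1101 00-000 001-00 00110- 01-101✓ 01-111✓ 0101-1✓ 01010- 0111-1✓ 01111- 100-00 10010- 101-11 110-10 11110-
Round 2: 01-1-1
PIs = {-00000, -10010, -11101, 0-1101, 00-000, 001-00, 00110-, 01-1-1, 01010-, 01111-, 100-00, 10010-, 101-11, 110-10, 11110-}
Coverage chart:
  m0: -00000,00-000
  m8: 00-000,001-00
  m12: 001-00,00110-
  m13: 0-1101,00110-
  m18: -10010 ←essential
  m20: 01010- ←essential
  m21: 01-1-1,01010-
  m23: 01-1-1 ←essential
  m29: -11101,0-1101,01-1-1
  m30: 01111- ←essential
  m31: 01-1-1,01111-
  m32: -00000,100-00
  m36: 100-00,10010-
  m37: 10010- ←essential
  m43: 101-11 ←essential
  m47: 101-11 ←essential
  m50: -10010,110-10
  m54: 110-10 ←essential
  m60: 11110- ←essential
  m61: -11101,11110-
Essential: -10010, 01-1-1, 01010-, 01111-, 10010-, 101-11, 110-10, 11110-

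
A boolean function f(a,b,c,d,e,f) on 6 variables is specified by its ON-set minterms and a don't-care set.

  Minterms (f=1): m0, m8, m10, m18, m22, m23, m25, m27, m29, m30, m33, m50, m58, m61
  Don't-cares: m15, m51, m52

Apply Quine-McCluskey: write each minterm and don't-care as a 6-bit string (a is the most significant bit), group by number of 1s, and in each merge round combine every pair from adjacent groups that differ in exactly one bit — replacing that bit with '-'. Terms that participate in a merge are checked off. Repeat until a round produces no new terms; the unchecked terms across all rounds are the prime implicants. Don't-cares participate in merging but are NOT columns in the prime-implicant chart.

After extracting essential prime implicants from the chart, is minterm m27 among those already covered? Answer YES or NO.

YES

Round 0: 000000✓ 001000✓ 001010✓ 001111 010010✓ 010110✓ 010111✓ 011001✓ 011011✓ 011101✓ 011110✓ 100001 110010✓ 110011✓ 110100 111010✓ 111101✓
Round 1: -10010 -11101 00-000 0010-0 01-110 010-10 01011- 011-01 0110-1 11-010 11001-
PIs = {-10010, -11101, 00-000, 0010-0, 001111, 01-110, 010-10, 01011-, 011-01, 0110-1, 100001, 11-010, 11001-, 110100}
Coverage chart:
  m0: 00-000 ←essential
  m8: 00-000,0010-0
  m10: 0010-0 ←essential
  m18: -10010,010-10
  m22: 01-110,010-10,01011-
  m23: 01011- ←essential
  m25: 011-01,0110-1
  m27: 0110-1 ←essential
  m29: -11101,011-01
  m30: 01-110 ←essential
  m33: 100001 ←essential
  m50: -10010,11-010,11001-
  m58: 11-010 ←essential
  m61: -11101 ←essential
Essential: -11101, 00-000, 0010-0, 01-110, 01011-, 0110-1, 100001, 11-010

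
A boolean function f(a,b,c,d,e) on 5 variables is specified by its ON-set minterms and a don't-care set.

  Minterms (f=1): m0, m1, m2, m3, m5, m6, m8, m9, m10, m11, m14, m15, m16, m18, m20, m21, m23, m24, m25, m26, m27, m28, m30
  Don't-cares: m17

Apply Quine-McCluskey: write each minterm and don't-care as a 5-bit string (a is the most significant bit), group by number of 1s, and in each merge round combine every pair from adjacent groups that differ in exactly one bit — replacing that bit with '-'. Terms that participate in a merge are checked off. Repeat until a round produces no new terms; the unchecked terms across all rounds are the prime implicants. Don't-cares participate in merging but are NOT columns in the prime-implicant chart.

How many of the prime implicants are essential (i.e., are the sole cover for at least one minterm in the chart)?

7

size-2^0 implicants → 00000(✓)  00001(✓)  00010(✓)  00011(✓)  00101(✓)  00110(✓)  01000(✓)  01001(✓)  01010(✓)  01011(✓)  01110(✓)  01111(✓)  10000(✓)  10001(✓)  10010(✓)  10100(✓)  10101(✓)  10111(✓)  11000(✓)  11001(✓)  11010(✓)  11011(✓)  11100(✓)  11110(✓)
size-2^1 implicants → -0000(✓)  -0001(✓)  -0010(✓)  -0101(✓)  -1000(✓)  -1001(✓)  -1010(✓)  -1011(✓)  -1110(✓)  0-000(✓)  0-001(✓)  0-010(✓)  0-011(✓)  0-110(✓)  00-01(✓)  00-10(✓)  000-0(✓)  000-1(✓)  0000-(✓)  0001-(✓)  01-10(✓)  01-11(✓)  010-0(✓)  010-1(✓)  0100-(✓)  0101-(✓)  0111-(✓)  1-000(✓)  1-001(✓)  1-010(✓)  1-100(✓)  10-00(✓)  10-01(✓)  100-0(✓)  1000-(✓)  101-1  1010-(✓)  11-00(✓)  11-10(✓)  110-0(✓)  110-1(✓)  1100-(✓)  1101-(✓)  111-0(✓)
size-2^2 implicants → --000(✓)  --001(✓)  --010(✓)  -0-01  -00-0(✓)  -000-(✓)  -1-10  -10-0(✓)  -10-1(✓)  -100-(✓)  -101-(✓)  0--10  0-0-0(✓)  0-0-1(✓)  0-00-(✓)  0-01-(✓)  000--(✓)  01-1-  010--(✓)  1--00  1-0-0(✓)  1-00-(✓)  10-0-  11--0  110--(✓)
size-2^3 implicants → --0-0  --00-  -10--  0-0--
Unchecked terms (primes): --0-0, --00-, -0-01, -1-10, -10--, 0--10, 0-0--, 01-1-, 1--00, 10-0-, 101-1, 11--0
Minterm coverage:
  m0 ⊆ --0-0,--00-,0-0--
  m1 ⊆ --00-,-0-01,0-0--
  m2 ⊆ --0-0,0--10,0-0--
  m3 ⊆ 0-0-- [E]
  m5 ⊆ -0-01 [E]
  m6 ⊆ 0--10 [E]
  m8 ⊆ --0-0,--00-,-10--,0-0--
  m9 ⊆ --00-,-10--,0-0--
  m10 ⊆ --0-0,-1-10,-10--,0--10,0-0--,01-1-
  m11 ⊆ -10--,0-0--,01-1-
  m14 ⊆ -1-10,0--10,01-1-
  m15 ⊆ 01-1- [E]
  m16 ⊆ --0-0,--00-,1--00,10-0-
  m18 ⊆ --0-0 [E]
  m20 ⊆ 1--00,10-0-
  m21 ⊆ -0-01,10-0-,101-1
  m23 ⊆ 101-1 [E]
  m24 ⊆ --0-0,--00-,-10--,1--00,11--0
  m25 ⊆ --00-,-10--
  m26 ⊆ --0-0,-1-10,-10--,11--0
  m27 ⊆ -10-- [E]
  m28 ⊆ 1--00,11--0
  m30 ⊆ -1-10,11--0
E = {--0-0, -0-01, -10--, 0--10, 0-0--, 01-1-, 101-1}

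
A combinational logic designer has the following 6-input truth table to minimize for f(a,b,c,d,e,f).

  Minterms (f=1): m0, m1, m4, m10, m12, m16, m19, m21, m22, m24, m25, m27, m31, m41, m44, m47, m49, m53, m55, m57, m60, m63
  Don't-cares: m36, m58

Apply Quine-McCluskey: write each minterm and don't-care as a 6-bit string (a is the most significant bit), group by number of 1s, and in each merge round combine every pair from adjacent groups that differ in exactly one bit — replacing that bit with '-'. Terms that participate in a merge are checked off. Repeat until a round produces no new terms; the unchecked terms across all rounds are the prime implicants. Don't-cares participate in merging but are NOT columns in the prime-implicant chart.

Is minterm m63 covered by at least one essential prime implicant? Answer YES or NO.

[col 0] 000000*, 000001*, 000100*, 001010, 001100*, 010000*, 010011*, 010101*, 010110, 011000*, 011001*, 011011*, 011111*, 100100*, 101001*, 101100*, 101111*, 110001*, 110101*, 110111*, 111001*, 111010, 111100*, 111111*
[col 1] -00100*, -01100*, -10101, -11001, -11111, 0-0000, 00-100*, 000-00, 00000-, 01-000, 01-011, 011-11, 0110-1, 01100-, 1-1001, 1-1100, 1-1111, 10-100*, 11-001, 11-111, 110-01, 1101-1
[col 2] -0-100
Prime implicants: -0-100, -10101, -11001, -11111, 0-0000, 000-00, 00000-, 001010, 01-000, 01-011, 010110, 011-11, 0110-1, 01100-, 1-1001, 1-1100, 1-1111, 11-001, 11-111, 110-01, 1101-1, 111010
PI chart (minterm → PIs covering it):
  0 | 0-0000,000-00,00000-
  1 | 00000-  (sole → essential)
  4 | -0-100,000-00
  10 | 001010  (sole → essential)
  12 | -0-100  (sole → essential)
  16 | 0-0000,01-000
  19 | 01-011  (sole → essential)
  21 | -10101  (sole → essential)
  22 | 010110  (sole → essential)
  24 | 01-000,01100-
  25 | -11001,0110-1,01100-
  27 | 01-011,011-11,0110-1
  31 | -11111,011-11
  41 | 1-1001  (sole → essential)
  44 | -0-100,1-1100
  47 | 1-1111  (sole → essential)
  49 | 11-001,110-01
  53 | -10101,110-01,1101-1
  55 | 11-111,1101-1
  57 | -11001,1-1001,11-001
  60 | 1-1100  (sole → essential)
  63 | -11111,1-1111,11-111
Essential prime implicants: -0-100, -10101, 00000-, 001010, 01-011, 010110, 1-1001, 1-1100, 1-1111

YES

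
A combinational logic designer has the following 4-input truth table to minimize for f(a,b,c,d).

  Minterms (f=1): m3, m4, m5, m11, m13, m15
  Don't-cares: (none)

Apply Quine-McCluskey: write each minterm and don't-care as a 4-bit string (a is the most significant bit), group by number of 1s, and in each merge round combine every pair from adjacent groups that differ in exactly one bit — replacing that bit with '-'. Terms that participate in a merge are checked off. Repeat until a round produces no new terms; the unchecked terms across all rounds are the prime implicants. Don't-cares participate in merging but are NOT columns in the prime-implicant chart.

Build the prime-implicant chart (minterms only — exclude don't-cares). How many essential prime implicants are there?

2

size-2^0 implicants → 0011(✓)  0100(✓)  0101(✓)  1011(✓)  1101(✓)  1111(✓)
size-2^1 implicants → -011  -101  010-  1-11  11-1
Unchecked terms (primes): -011, -101, 010-, 1-11, 11-1
Minterm coverage:
  m3 ⊆ -011 [E]
  m4 ⊆ 010- [E]
  m5 ⊆ -101,010-
  m11 ⊆ -011,1-11
  m13 ⊆ -101,11-1
  m15 ⊆ 1-11,11-1
E = {-011, 010-}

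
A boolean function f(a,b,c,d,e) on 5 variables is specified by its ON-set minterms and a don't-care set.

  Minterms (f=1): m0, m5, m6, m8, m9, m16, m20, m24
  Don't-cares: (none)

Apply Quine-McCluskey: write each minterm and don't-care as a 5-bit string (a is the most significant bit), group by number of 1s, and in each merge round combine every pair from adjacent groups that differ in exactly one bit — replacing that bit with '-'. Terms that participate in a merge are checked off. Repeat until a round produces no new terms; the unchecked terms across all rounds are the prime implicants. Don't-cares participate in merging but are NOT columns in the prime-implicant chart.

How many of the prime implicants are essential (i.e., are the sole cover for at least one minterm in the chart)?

5

size-2^0 implicants → 00000(✓)  00101  00110  01000(✓)  01001(✓)  10000(✓)  10100(✓)  11000(✓)
size-2^1 implicants → -0000(✓)  -1000(✓)  0-000(✓)  0100-  1-000(✓)  10-00
size-2^2 implicants → --000
Unchecked terms (primes): --000, 00101, 00110, 0100-, 10-00
Minterm coverage:
  m0 ⊆ --000 [E]
  m5 ⊆ 00101 [E]
  m6 ⊆ 00110 [E]
  m8 ⊆ --000,0100-
  m9 ⊆ 0100- [E]
  m16 ⊆ --000,10-00
  m20 ⊆ 10-00 [E]
  m24 ⊆ --000 [E]
E = {--000, 00101, 00110, 0100-, 10-00}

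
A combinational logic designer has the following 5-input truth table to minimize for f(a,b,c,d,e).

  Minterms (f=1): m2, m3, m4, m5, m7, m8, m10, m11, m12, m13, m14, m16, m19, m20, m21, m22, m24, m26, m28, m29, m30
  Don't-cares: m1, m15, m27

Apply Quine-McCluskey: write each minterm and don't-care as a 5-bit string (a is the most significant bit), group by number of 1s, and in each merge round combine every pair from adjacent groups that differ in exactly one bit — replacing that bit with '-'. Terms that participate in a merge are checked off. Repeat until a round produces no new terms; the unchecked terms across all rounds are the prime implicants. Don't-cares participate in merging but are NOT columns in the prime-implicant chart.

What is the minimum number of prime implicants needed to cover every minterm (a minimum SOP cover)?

7

size-2^0 implicants → 00001(✓)  00010(✓)  00011(✓)  00100(✓)  00101(✓)  00111(✓)  01000(✓)  01010(✓)  01011(✓)  01100(✓)  01101(✓)  01110(✓)  01111(✓)  10000(✓)  10011(✓)  10100(✓)  10101(✓)  10110(✓)  11000(✓)  11010(✓)  11011(✓)  11100(✓)  11101(✓)  11110(✓)
size-2^1 implicants → -0011(✓)  -0100(✓)  -0101(✓)  -1000(✓)  -1010(✓)  -1011(✓)  -1100(✓)  -1101(✓)  -1110(✓)  0-010(✓)  0-011(✓)  0-100(✓)  0-101(✓)  0-111(✓)  00-01(✓)  00-11(✓)  000-1(✓)  0001-(✓)  001-1(✓)  0010-(✓)  01-00(✓)  01-10(✓)  01-11(✓)  010-0(✓)  0101-(✓)  011-0(✓)  011-1(✓)  0110-(✓)  0111-(✓)  1-000(✓)  1-011(✓)  1-100(✓)  1-101(✓)  1-110(✓)  10-00(✓)  101-0(✓)  1010-(✓)  11-00(✓)  11-10(✓)  110-0(✓)  1101-(✓)  111-0(✓)  1110-(✓)
size-2^2 implicants → --011  --100(✓)  --101(✓)  -010-(✓)  -1-00(✓)  -1-10(✓)  -10-0(✓)  -101-  -11-0(✓)  -110-(✓)  0--11  0-01-  0-1-1  0-10-(✓)  00--1  01--0(✓)  01-1-  011--  1--00  1-1-0  1-10-(✓)  11--0(✓)
size-2^3 implicants → --10-  -1--0
Unchecked terms (primes): --011, --10-, -1--0, -101-, 0--11, 0-01-, 0-1-1, 00--1, 01-1-, 011--, 1--00, 1-1-0
Minterm coverage:
  m2 ⊆ 0-01- [E]
  m3 ⊆ --011,0--11,0-01-,00--1
  m4 ⊆ --10- [E]
  m5 ⊆ --10-,0-1-1,00--1
  m7 ⊆ 0--11,0-1-1,00--1
  m8 ⊆ -1--0 [E]
  m10 ⊆ -1--0,-101-,0-01-,01-1-
  m11 ⊆ --011,-101-,0--11,0-01-,01-1-
  m12 ⊆ --10-,-1--0,011--
  m13 ⊆ --10-,0-1-1,011--
  m14 ⊆ -1--0,01-1-,011--
  m16 ⊆ 1--00 [E]
  m19 ⊆ --011 [E]
  m20 ⊆ --10-,1--00,1-1-0
  m21 ⊆ --10- [E]
  m22 ⊆ 1-1-0 [E]
  m24 ⊆ -1--0,1--00
  m26 ⊆ -1--0,-101-
  m28 ⊆ --10-,-1--0,1--00,1-1-0
  m29 ⊆ --10- [E]
  m30 ⊆ -1--0,1-1-0
E = {--011, --10-, -1--0, 0-01-, 1--00, 1-1-0}
Petrick residual → 0--11
Cover = c'de + cd' + be' + a'de + a'c'd + ad'e' + ace'  |cover|=7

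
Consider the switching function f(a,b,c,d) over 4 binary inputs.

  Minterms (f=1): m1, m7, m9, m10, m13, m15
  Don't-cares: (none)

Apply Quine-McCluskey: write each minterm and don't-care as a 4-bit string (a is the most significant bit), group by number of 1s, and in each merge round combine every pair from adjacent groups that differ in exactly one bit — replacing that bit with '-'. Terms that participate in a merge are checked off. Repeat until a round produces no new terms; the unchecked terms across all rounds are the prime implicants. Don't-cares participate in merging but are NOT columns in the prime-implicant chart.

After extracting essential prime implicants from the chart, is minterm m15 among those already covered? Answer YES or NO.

size-2^0 implicants → 0001(✓)  0111(✓)  1001(✓)  1010  1101(✓)  1111(✓)
size-2^1 implicants → -001  -111  1-01  11-1
Unchecked terms (primes): -001, -111, 1-01, 1010, 11-1
Minterm coverage:
  m1 ⊆ -001 [E]
  m7 ⊆ -111 [E]
  m9 ⊆ -001,1-01
  m10 ⊆ 1010 [E]
  m13 ⊆ 1-01,11-1
  m15 ⊆ -111,11-1
E = {-001, -111, 1010}

YES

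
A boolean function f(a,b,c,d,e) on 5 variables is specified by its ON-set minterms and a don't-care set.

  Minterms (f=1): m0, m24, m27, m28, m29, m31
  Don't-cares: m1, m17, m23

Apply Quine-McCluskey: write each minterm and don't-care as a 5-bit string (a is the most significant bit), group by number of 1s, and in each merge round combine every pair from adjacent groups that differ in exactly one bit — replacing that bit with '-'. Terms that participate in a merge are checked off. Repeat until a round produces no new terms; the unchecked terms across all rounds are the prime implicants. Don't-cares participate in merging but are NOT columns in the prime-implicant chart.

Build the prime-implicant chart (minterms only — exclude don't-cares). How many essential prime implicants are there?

[col 0] 00000*, 00001*, 10001*, 10111*, 11000*, 11011*, 11100*, 11101*, 11111*
[col 1] -0001, 0000-, 1-111, 11-00, 11-11, 111-1, 1110-
Prime implicants: -0001, 0000-, 1-111, 11-00, 11-11, 111-1, 1110-
PI chart (minterm → PIs covering it):
  0 | 0000-  (sole → essential)
  24 | 11-00  (sole → essential)
  27 | 11-11  (sole → essential)
  28 | 11-00,1110-
  29 | 111-1,1110-
  31 | 1-111,11-11,111-1
Essential prime implicants: 0000-, 11-00, 11-11

3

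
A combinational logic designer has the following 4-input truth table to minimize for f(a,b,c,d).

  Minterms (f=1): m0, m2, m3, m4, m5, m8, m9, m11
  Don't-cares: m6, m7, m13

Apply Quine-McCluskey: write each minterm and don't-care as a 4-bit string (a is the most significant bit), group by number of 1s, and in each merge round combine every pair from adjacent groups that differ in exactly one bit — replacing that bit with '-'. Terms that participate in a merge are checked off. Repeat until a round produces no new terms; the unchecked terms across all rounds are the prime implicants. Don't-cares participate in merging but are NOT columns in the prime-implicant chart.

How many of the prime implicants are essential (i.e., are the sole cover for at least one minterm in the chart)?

0

Round 0: 0000✓ 0010✓ 0011✓ 0100✓ 0101✓ 0110✓ 0111✓ 1000✓ 1001✓ 1011✓ 1101✓
Round 1: -000 -011 -101 0-00✓ 0-10✓ 0-11✓ 00-0✓ 001-✓ 01-0✓ 01-1✓ 010-✓ 011-✓ 1-01 10-1 100-
Round 2: 0--0 0-1- 01--
PIs = {-000, -011, -101, 0--0, 0-1-, 01--, 1-01, 10-1, 100-}
Coverage chart:
  m0: -000,0--0
  m2: 0--0,0-1-
  m3: -011,0-1-
  m4: 0--0,01--
  m5: -101,01--
  m8: -000,100-
  m9: 1-01,10-1,100-
  m11: -011,10-1
(no essential prime implicants)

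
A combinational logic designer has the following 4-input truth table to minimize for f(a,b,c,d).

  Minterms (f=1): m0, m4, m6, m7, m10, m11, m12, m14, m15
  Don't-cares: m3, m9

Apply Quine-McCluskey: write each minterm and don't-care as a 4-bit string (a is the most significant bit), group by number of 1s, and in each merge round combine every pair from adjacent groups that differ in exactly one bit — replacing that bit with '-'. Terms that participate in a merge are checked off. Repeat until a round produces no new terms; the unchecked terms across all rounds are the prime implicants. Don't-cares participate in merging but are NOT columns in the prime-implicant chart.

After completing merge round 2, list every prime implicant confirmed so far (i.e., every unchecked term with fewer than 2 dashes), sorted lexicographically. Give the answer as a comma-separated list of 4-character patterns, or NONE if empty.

[col 0] 0000*, 0011*, 0100*, 0110*, 0111*, 1001*, 1010*, 1011*, 1100*, 1110*, 1111*
[col 1] -011*, -100*, -110*, -111*, 0-00, 0-11*, 01-0*, 011-*, 1-10*, 1-11*, 10-1, 101-*, 11-0*, 111-*
[col 2] --11, -1-0, -11-, 1-1-
Prime implicants: --11, -1-0, -11-, 0-00, 1-1-, 10-1

0-00, 10-1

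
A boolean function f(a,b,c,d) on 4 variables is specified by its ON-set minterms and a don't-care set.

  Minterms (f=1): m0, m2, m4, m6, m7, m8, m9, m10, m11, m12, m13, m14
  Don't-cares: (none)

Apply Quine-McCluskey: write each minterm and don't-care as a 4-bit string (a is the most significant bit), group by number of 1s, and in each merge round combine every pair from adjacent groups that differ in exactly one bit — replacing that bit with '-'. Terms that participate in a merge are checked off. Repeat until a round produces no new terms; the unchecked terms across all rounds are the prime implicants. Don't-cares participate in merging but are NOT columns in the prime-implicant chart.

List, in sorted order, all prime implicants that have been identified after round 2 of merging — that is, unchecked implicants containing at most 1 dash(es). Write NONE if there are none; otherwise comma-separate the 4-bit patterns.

Round 0: 0000✓ 0010✓ 0100✓ 0110✓ 0111✓ 1000✓ 1001✓ 1010✓ 1011✓ 1100✓ 1101✓ 1110✓
Round 1: -000✓ -010✓ -100✓ -110✓ 0-00✓ 0-10✓ 00-0✓ 01-0✓ 011- 1-00✓ 1-01✓ 1-10✓ 10-0✓ 10-1✓ 100-✓ 101-✓ 11-0✓ 110-✓
Round 2: --00✓ --10✓ -0-0✓ -1-0✓ 0--0✓ 1--0✓ 1-0- 10--
Round 3: ---0
PIs = {---0, 011-, 1-0-, 10--}

011-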